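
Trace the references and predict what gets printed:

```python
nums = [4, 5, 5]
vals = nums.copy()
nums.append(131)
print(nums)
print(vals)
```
[4, 5, 5, 131]
[4, 5, 5]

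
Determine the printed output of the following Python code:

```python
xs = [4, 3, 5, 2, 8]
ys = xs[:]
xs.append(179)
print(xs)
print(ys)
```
[4, 3, 5, 2, 8, 179]
[4, 3, 5, 2, 8]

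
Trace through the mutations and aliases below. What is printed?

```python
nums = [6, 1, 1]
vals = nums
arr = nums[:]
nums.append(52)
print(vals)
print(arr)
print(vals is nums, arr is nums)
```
[6, 1, 1, 52]
[6, 1, 1]
True False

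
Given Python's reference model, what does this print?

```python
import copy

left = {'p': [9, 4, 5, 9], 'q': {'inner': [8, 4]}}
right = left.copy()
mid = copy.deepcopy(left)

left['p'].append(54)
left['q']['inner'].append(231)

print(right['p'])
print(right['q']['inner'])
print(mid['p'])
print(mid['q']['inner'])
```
[9, 4, 5, 9, 54]
[8, 4, 231]
[9, 4, 5, 9]
[8, 4]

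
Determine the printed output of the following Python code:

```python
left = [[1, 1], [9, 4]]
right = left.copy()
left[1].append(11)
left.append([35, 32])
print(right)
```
[[1, 1], [9, 4, 11]]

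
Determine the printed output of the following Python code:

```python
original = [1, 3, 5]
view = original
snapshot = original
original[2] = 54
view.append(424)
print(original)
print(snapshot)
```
[1, 3, 54, 424]
[1, 3, 54, 424]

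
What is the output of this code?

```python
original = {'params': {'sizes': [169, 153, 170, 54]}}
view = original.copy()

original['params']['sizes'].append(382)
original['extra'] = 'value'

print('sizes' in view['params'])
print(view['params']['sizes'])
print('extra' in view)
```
True
[169, 153, 170, 54, 382]
False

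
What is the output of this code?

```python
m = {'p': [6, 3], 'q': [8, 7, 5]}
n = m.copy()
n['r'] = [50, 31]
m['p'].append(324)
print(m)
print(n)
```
{'p': [6, 3, 324], 'q': [8, 7, 5]}
{'p': [6, 3, 324], 'q': [8, 7, 5], 'r': [50, 31]}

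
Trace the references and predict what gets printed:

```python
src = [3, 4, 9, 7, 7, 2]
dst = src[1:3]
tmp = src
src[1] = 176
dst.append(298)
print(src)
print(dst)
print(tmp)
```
[3, 176, 9, 7, 7, 2]
[4, 9, 298]
[3, 176, 9, 7, 7, 2]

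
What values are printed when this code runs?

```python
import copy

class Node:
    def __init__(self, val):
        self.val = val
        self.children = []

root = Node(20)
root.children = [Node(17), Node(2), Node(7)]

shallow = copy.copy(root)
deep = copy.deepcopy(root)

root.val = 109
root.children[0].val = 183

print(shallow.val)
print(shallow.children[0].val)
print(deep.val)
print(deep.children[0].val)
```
20
183
20
17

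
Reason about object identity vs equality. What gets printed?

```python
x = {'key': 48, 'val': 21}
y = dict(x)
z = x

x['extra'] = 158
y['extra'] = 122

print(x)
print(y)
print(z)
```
{'key': 48, 'val': 21, 'extra': 158}
{'key': 48, 'val': 21, 'extra': 122}
{'key': 48, 'val': 21, 'extra': 158}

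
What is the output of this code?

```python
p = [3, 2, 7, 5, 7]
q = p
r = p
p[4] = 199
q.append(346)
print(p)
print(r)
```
[3, 2, 7, 5, 199, 346]
[3, 2, 7, 5, 199, 346]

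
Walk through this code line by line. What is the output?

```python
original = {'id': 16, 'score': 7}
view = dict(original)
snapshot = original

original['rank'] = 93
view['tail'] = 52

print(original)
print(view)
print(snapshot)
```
{'id': 16, 'score': 7, 'rank': 93}
{'id': 16, 'score': 7, 'tail': 52}
{'id': 16, 'score': 7, 'rank': 93}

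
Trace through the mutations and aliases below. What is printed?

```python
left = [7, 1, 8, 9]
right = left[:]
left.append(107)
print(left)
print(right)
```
[7, 1, 8, 9, 107]
[7, 1, 8, 9]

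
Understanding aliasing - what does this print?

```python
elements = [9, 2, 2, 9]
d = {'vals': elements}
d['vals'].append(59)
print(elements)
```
[9, 2, 2, 9, 59]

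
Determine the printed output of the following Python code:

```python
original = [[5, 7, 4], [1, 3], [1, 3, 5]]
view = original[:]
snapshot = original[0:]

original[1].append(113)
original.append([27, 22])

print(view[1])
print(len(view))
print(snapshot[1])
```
[1, 3, 113]
3
[1, 3, 113]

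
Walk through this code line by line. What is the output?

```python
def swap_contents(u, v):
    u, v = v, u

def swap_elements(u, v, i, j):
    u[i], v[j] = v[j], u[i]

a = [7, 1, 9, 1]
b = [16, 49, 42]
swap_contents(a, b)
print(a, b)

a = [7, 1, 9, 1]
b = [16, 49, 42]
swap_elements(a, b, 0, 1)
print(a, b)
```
[7, 1, 9, 1] [16, 49, 42]
[49, 1, 9, 1] [16, 7, 42]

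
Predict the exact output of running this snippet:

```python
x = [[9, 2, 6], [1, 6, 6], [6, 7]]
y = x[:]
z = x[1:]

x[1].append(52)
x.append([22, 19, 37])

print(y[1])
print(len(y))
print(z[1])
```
[1, 6, 6, 52]
3
[6, 7]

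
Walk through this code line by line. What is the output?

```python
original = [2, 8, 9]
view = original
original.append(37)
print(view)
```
[2, 8, 9, 37]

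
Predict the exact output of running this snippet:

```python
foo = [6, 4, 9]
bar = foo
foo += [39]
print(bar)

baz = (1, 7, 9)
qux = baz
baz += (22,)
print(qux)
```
[6, 4, 9, 39]
(1, 7, 9)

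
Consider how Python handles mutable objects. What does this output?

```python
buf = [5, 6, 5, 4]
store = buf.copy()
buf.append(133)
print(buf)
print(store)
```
[5, 6, 5, 4, 133]
[5, 6, 5, 4]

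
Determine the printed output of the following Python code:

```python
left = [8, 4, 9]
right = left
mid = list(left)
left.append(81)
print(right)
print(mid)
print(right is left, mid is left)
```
[8, 4, 9, 81]
[8, 4, 9]
True False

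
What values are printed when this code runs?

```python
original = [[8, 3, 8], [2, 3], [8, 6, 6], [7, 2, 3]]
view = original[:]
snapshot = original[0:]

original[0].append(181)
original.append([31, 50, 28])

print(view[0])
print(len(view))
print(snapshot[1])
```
[8, 3, 8, 181]
4
[2, 3]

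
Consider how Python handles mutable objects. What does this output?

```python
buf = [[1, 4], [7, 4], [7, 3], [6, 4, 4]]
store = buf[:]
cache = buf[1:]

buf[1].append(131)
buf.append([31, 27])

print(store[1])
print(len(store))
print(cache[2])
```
[7, 4, 131]
4
[6, 4, 4]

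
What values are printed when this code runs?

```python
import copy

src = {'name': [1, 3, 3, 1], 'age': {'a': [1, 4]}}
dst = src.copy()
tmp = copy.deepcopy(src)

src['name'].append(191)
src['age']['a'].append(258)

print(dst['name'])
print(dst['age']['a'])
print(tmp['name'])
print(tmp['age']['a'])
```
[1, 3, 3, 1, 191]
[1, 4, 258]
[1, 3, 3, 1]
[1, 4]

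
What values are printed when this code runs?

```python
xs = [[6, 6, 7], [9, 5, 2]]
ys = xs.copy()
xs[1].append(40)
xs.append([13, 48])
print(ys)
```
[[6, 6, 7], [9, 5, 2, 40]]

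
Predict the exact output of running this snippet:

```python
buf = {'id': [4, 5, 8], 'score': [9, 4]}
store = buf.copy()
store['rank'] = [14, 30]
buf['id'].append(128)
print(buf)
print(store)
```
{'id': [4, 5, 8, 128], 'score': [9, 4]}
{'id': [4, 5, 8, 128], 'score': [9, 4], 'rank': [14, 30]}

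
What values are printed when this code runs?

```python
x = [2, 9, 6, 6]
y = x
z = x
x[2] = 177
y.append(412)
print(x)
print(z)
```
[2, 9, 177, 6, 412]
[2, 9, 177, 6, 412]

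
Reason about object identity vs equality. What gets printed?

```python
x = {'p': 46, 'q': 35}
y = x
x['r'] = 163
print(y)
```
{'p': 46, 'q': 35, 'r': 163}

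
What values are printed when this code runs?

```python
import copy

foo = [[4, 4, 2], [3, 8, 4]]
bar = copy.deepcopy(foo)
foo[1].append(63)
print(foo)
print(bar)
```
[[4, 4, 2], [3, 8, 4, 63]]
[[4, 4, 2], [3, 8, 4]]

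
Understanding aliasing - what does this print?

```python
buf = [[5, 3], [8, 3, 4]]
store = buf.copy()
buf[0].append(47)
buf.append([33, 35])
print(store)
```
[[5, 3, 47], [8, 3, 4]]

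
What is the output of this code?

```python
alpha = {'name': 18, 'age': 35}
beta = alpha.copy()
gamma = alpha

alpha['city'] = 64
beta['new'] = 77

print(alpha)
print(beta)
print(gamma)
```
{'name': 18, 'age': 35, 'city': 64}
{'name': 18, 'age': 35, 'new': 77}
{'name': 18, 'age': 35, 'city': 64}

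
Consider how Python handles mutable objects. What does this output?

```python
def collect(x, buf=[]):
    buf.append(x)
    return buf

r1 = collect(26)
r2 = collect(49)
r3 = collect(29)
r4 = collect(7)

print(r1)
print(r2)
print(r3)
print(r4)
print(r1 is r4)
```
[26, 49, 29, 7]
[26, 49, 29, 7]
[26, 49, 29, 7]
[26, 49, 29, 7]
True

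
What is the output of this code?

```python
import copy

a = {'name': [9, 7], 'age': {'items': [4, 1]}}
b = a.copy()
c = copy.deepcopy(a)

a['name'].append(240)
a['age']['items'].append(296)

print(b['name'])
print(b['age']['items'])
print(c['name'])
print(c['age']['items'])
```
[9, 7, 240]
[4, 1, 296]
[9, 7]
[4, 1]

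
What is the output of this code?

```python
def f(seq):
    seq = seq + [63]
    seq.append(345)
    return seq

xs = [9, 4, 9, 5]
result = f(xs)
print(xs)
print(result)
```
[9, 4, 9, 5]
[9, 4, 9, 5, 63, 345]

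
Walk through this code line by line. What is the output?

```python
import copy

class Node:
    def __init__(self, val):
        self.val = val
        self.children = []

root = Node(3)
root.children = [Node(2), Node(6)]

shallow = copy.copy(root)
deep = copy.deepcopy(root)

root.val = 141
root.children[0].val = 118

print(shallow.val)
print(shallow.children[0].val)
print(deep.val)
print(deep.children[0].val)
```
3
118
3
2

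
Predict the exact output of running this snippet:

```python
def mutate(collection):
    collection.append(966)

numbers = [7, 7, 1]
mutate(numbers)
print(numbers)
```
[7, 7, 1, 966]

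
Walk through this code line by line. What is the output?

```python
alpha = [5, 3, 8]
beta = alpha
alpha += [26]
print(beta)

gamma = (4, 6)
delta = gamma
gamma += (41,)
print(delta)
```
[5, 3, 8, 26]
(4, 6)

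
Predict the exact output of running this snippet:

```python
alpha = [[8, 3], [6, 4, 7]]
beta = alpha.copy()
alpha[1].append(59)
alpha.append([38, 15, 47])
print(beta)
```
[[8, 3], [6, 4, 7, 59]]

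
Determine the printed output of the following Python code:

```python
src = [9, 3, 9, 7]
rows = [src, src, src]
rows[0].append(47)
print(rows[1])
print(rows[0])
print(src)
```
[9, 3, 9, 7, 47]
[9, 3, 9, 7, 47]
[9, 3, 9, 7, 47]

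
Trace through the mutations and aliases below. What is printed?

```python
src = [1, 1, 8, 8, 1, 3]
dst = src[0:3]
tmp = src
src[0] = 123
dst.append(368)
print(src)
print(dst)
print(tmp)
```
[123, 1, 8, 8, 1, 3]
[1, 1, 8, 368]
[123, 1, 8, 8, 1, 3]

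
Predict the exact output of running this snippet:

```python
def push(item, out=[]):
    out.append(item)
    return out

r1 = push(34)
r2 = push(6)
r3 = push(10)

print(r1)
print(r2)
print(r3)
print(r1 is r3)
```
[34, 6, 10]
[34, 6, 10]
[34, 6, 10]
True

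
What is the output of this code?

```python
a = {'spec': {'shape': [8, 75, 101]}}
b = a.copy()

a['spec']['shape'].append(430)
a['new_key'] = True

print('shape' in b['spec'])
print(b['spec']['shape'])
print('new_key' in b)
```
True
[8, 75, 101, 430]
False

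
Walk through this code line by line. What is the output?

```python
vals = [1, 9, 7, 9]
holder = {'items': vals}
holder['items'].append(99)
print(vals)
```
[1, 9, 7, 9, 99]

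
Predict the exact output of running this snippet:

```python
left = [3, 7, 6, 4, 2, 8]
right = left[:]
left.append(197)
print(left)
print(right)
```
[3, 7, 6, 4, 2, 8, 197]
[3, 7, 6, 4, 2, 8]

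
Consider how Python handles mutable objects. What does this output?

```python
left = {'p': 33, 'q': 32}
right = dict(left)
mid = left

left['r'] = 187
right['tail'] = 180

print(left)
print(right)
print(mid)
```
{'p': 33, 'q': 32, 'r': 187}
{'p': 33, 'q': 32, 'tail': 180}
{'p': 33, 'q': 32, 'r': 187}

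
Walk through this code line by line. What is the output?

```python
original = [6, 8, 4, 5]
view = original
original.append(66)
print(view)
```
[6, 8, 4, 5, 66]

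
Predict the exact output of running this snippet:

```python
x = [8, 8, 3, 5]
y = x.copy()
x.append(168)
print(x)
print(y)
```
[8, 8, 3, 5, 168]
[8, 8, 3, 5]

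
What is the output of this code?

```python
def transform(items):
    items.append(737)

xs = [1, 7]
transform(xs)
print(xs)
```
[1, 7, 737]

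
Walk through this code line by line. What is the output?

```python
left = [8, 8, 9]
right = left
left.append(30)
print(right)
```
[8, 8, 9, 30]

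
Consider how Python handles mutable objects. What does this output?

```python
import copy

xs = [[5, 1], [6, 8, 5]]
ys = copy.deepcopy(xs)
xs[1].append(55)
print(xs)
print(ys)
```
[[5, 1], [6, 8, 5, 55]]
[[5, 1], [6, 8, 5]]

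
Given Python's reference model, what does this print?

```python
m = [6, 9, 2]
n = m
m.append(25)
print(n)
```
[6, 9, 2, 25]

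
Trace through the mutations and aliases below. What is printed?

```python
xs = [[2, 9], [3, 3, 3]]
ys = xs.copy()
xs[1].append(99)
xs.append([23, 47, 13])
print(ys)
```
[[2, 9], [3, 3, 3, 99]]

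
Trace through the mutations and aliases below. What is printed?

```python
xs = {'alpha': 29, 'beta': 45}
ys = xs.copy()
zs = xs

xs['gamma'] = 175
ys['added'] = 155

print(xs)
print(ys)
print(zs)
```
{'alpha': 29, 'beta': 45, 'gamma': 175}
{'alpha': 29, 'beta': 45, 'added': 155}
{'alpha': 29, 'beta': 45, 'gamma': 175}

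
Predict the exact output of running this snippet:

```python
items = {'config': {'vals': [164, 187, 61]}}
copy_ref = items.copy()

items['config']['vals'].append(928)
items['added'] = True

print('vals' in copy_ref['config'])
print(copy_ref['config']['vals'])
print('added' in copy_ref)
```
True
[164, 187, 61, 928]
False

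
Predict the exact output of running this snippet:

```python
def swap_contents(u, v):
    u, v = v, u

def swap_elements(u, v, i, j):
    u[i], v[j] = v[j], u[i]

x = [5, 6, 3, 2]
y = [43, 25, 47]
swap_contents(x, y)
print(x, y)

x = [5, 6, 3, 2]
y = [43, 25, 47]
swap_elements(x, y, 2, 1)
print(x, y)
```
[5, 6, 3, 2] [43, 25, 47]
[5, 6, 25, 2] [43, 3, 47]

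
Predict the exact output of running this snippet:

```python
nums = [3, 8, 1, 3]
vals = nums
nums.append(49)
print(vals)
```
[3, 8, 1, 3, 49]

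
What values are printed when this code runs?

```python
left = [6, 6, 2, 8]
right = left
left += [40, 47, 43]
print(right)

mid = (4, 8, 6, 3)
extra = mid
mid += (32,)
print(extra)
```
[6, 6, 2, 8, 40, 47, 43]
(4, 8, 6, 3)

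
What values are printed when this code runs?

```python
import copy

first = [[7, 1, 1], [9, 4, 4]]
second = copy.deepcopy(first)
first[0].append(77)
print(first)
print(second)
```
[[7, 1, 1, 77], [9, 4, 4]]
[[7, 1, 1], [9, 4, 4]]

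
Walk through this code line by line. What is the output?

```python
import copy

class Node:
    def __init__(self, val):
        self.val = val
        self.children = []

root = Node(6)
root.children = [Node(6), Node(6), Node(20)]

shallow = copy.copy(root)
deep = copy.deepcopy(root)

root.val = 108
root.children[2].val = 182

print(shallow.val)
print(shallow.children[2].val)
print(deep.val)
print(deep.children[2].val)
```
6
182
6
20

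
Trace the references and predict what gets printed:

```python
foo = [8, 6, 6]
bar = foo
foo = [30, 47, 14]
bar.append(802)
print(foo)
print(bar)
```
[30, 47, 14]
[8, 6, 6, 802]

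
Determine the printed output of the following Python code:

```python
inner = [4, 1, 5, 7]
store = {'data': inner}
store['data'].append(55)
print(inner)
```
[4, 1, 5, 7, 55]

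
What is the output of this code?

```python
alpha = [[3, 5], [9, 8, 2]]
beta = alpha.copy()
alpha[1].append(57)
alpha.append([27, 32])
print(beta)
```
[[3, 5], [9, 8, 2, 57]]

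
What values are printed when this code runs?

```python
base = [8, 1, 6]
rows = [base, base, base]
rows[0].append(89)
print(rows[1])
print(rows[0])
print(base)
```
[8, 1, 6, 89]
[8, 1, 6, 89]
[8, 1, 6, 89]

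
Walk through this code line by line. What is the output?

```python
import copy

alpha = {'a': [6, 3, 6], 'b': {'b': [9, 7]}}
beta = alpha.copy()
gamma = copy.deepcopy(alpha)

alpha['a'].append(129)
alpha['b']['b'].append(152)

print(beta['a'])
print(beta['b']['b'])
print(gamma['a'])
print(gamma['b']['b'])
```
[6, 3, 6, 129]
[9, 7, 152]
[6, 3, 6]
[9, 7]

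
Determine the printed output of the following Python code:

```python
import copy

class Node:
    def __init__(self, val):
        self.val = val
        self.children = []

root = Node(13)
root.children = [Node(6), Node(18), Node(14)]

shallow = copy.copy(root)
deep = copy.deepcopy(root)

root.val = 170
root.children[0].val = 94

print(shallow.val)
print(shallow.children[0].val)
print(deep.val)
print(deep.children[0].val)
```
13
94
13
6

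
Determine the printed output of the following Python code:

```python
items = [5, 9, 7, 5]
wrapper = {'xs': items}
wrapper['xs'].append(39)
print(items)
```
[5, 9, 7, 5, 39]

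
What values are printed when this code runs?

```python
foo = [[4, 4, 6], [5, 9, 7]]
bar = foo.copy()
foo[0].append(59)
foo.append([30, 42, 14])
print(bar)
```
[[4, 4, 6, 59], [5, 9, 7]]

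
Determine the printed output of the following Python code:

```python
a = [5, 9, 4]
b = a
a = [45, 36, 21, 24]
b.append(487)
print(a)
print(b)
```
[45, 36, 21, 24]
[5, 9, 4, 487]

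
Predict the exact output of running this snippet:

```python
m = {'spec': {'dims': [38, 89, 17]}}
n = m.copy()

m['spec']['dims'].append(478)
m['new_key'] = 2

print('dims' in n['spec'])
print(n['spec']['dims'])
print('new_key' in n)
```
True
[38, 89, 17, 478]
False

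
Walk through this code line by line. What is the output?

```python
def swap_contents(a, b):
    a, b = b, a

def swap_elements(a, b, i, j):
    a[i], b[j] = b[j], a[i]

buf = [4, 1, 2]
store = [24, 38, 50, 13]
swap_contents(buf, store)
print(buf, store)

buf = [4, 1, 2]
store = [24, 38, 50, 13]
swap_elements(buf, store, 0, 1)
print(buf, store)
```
[4, 1, 2] [24, 38, 50, 13]
[38, 1, 2] [24, 4, 50, 13]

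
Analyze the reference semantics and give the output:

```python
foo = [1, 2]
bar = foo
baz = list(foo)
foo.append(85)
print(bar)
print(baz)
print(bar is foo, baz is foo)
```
[1, 2, 85]
[1, 2]
True False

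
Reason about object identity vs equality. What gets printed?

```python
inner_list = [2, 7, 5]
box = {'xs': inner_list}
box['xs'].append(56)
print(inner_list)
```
[2, 7, 5, 56]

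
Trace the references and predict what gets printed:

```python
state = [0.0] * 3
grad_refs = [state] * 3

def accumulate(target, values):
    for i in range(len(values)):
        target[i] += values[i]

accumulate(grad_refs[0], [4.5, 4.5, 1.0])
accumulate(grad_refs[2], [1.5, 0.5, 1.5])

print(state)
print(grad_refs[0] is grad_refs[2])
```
[6.0, 5.0, 2.5]
True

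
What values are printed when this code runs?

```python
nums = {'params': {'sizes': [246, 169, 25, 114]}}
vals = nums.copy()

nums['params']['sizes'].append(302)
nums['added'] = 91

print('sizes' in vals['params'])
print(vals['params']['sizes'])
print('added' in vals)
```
True
[246, 169, 25, 114, 302]
False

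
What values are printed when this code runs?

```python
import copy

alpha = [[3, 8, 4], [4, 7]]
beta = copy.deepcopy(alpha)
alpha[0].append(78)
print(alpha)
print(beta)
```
[[3, 8, 4, 78], [4, 7]]
[[3, 8, 4], [4, 7]]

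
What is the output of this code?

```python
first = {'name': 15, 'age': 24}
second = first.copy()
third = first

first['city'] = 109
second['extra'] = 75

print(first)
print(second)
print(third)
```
{'name': 15, 'age': 24, 'city': 109}
{'name': 15, 'age': 24, 'extra': 75}
{'name': 15, 'age': 24, 'city': 109}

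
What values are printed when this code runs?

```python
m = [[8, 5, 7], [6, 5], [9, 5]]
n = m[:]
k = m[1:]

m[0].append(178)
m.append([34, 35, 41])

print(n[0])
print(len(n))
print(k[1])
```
[8, 5, 7, 178]
3
[9, 5]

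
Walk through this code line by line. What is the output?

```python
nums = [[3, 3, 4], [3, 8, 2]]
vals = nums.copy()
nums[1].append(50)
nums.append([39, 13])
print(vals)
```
[[3, 3, 4], [3, 8, 2, 50]]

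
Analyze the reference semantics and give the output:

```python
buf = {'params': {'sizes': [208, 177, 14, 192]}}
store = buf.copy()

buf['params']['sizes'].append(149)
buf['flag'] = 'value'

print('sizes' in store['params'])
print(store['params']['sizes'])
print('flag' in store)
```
True
[208, 177, 14, 192, 149]
False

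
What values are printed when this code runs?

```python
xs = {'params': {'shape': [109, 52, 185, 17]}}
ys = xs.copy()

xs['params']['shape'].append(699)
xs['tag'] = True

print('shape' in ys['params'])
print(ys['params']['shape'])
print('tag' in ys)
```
True
[109, 52, 185, 17, 699]
False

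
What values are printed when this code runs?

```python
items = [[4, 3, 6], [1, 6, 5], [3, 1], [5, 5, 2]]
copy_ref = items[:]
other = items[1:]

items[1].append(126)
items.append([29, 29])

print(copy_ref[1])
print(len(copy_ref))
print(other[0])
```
[1, 6, 5, 126]
4
[1, 6, 5, 126]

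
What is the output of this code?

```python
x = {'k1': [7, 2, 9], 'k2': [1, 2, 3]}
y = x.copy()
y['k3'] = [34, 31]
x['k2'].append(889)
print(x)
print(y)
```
{'k1': [7, 2, 9], 'k2': [1, 2, 3, 889]}
{'k1': [7, 2, 9], 'k2': [1, 2, 3, 889], 'k3': [34, 31]}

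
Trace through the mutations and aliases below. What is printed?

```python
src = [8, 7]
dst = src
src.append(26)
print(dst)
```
[8, 7, 26]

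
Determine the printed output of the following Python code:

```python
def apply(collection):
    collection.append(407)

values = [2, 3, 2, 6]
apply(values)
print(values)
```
[2, 3, 2, 6, 407]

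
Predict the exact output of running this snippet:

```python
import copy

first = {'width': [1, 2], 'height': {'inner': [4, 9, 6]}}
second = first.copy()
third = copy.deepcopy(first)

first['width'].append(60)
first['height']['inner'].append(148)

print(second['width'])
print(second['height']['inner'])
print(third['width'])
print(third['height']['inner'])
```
[1, 2, 60]
[4, 9, 6, 148]
[1, 2]
[4, 9, 6]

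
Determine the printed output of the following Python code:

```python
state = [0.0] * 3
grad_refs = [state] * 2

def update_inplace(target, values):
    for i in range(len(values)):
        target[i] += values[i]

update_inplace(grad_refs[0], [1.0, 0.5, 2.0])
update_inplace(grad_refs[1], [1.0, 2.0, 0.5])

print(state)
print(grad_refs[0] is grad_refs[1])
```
[2.0, 2.5, 2.5]
True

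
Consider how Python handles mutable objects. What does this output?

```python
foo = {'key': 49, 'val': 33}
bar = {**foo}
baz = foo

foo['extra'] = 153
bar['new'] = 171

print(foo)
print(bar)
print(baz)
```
{'key': 49, 'val': 33, 'extra': 153}
{'key': 49, 'val': 33, 'new': 171}
{'key': 49, 'val': 33, 'extra': 153}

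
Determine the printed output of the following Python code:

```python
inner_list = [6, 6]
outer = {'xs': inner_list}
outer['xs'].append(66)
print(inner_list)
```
[6, 6, 66]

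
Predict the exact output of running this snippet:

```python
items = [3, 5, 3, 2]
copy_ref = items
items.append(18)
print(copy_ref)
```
[3, 5, 3, 2, 18]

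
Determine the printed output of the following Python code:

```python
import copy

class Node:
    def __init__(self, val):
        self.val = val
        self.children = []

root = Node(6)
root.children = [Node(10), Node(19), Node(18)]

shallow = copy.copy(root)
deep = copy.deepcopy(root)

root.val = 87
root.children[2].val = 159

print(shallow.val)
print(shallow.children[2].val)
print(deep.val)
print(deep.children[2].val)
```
6
159
6
18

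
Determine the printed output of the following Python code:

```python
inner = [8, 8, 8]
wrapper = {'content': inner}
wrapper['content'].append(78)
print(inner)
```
[8, 8, 8, 78]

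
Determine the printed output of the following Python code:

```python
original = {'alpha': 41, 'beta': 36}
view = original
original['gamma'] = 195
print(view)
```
{'alpha': 41, 'beta': 36, 'gamma': 195}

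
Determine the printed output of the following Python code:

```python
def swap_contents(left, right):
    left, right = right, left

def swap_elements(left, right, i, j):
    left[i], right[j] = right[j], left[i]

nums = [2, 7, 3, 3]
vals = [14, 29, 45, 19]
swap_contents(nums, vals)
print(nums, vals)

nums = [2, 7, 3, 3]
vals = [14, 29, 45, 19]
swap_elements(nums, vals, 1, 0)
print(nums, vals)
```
[2, 7, 3, 3] [14, 29, 45, 19]
[2, 14, 3, 3] [7, 29, 45, 19]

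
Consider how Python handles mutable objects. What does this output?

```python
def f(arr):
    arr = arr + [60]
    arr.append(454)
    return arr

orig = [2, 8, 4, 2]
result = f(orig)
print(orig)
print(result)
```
[2, 8, 4, 2]
[2, 8, 4, 2, 60, 454]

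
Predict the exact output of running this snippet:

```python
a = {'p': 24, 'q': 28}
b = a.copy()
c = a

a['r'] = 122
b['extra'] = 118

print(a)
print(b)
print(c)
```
{'p': 24, 'q': 28, 'r': 122}
{'p': 24, 'q': 28, 'extra': 118}
{'p': 24, 'q': 28, 'r': 122}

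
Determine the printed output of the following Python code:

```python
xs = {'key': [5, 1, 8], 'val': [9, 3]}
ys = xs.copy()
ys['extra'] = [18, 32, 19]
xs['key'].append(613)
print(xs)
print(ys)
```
{'key': [5, 1, 8, 613], 'val': [9, 3]}
{'key': [5, 1, 8, 613], 'val': [9, 3], 'extra': [18, 32, 19]}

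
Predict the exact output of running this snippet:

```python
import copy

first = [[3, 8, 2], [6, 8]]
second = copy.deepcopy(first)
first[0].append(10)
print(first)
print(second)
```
[[3, 8, 2, 10], [6, 8]]
[[3, 8, 2], [6, 8]]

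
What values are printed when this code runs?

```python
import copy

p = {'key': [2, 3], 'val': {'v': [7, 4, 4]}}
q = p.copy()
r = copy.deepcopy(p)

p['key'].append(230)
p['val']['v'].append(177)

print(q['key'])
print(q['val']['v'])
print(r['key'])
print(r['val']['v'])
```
[2, 3, 230]
[7, 4, 4, 177]
[2, 3]
[7, 4, 4]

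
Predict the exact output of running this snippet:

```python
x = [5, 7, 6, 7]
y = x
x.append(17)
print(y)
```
[5, 7, 6, 7, 17]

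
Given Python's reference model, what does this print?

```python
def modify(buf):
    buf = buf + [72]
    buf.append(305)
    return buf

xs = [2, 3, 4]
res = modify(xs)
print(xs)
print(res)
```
[2, 3, 4]
[2, 3, 4, 72, 305]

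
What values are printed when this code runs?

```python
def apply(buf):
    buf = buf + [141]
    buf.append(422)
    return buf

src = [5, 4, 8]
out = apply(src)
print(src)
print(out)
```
[5, 4, 8]
[5, 4, 8, 141, 422]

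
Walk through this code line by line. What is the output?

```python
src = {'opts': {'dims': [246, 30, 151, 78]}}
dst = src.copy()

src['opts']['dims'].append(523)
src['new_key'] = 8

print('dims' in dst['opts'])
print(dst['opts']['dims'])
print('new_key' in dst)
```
True
[246, 30, 151, 78, 523]
False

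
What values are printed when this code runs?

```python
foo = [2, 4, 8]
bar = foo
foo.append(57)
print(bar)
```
[2, 4, 8, 57]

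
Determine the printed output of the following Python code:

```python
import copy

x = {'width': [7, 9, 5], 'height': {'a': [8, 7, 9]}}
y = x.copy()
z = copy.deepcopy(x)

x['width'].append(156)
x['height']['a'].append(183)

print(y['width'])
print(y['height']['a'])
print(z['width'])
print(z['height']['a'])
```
[7, 9, 5, 156]
[8, 7, 9, 183]
[7, 9, 5]
[8, 7, 9]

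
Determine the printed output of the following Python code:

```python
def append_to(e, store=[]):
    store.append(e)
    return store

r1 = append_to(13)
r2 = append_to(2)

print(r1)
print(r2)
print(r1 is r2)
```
[13, 2]
[13, 2]
True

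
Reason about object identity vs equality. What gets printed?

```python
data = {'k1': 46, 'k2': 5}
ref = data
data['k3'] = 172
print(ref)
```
{'k1': 46, 'k2': 5, 'k3': 172}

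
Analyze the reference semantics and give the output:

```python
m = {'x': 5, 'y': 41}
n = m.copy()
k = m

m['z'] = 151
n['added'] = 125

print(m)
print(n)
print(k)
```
{'x': 5, 'y': 41, 'z': 151}
{'x': 5, 'y': 41, 'added': 125}
{'x': 5, 'y': 41, 'z': 151}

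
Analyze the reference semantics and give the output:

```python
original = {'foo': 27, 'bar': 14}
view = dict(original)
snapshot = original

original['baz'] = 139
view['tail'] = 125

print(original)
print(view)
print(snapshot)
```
{'foo': 27, 'bar': 14, 'baz': 139}
{'foo': 27, 'bar': 14, 'tail': 125}
{'foo': 27, 'bar': 14, 'baz': 139}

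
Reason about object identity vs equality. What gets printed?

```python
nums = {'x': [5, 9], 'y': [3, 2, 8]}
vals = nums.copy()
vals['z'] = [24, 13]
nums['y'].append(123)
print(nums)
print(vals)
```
{'x': [5, 9], 'y': [3, 2, 8, 123]}
{'x': [5, 9], 'y': [3, 2, 8, 123], 'z': [24, 13]}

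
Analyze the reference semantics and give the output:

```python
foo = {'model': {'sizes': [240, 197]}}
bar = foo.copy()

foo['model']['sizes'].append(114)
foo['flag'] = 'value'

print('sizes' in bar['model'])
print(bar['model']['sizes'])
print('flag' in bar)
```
True
[240, 197, 114]
False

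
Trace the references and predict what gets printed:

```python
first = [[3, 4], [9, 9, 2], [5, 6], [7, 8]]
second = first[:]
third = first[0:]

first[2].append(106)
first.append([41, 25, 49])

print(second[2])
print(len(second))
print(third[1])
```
[5, 6, 106]
4
[9, 9, 2]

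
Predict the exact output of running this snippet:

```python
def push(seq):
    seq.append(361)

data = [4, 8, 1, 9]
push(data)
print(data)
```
[4, 8, 1, 9, 361]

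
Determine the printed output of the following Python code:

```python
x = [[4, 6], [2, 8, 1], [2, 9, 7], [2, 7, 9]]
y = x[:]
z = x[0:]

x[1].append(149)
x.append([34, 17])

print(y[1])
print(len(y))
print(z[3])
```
[2, 8, 1, 149]
4
[2, 7, 9]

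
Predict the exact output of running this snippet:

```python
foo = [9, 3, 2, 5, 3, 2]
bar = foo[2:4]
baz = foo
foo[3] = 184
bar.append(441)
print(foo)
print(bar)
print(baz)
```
[9, 3, 2, 184, 3, 2]
[2, 5, 441]
[9, 3, 2, 184, 3, 2]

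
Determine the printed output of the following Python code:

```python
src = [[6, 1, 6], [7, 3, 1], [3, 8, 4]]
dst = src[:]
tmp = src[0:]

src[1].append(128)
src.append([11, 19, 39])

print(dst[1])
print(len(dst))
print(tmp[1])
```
[7, 3, 1, 128]
3
[7, 3, 1, 128]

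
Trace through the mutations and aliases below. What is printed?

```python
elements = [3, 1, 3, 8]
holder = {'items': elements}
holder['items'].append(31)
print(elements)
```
[3, 1, 3, 8, 31]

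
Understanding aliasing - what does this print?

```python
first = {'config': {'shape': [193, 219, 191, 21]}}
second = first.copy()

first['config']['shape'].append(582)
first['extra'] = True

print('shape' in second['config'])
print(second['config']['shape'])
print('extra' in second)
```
True
[193, 219, 191, 21, 582]
False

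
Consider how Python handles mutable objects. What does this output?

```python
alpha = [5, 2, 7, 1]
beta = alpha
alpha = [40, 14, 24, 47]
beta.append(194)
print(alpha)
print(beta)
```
[40, 14, 24, 47]
[5, 2, 7, 1, 194]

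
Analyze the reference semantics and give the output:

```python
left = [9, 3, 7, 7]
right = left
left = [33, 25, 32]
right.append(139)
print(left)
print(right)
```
[33, 25, 32]
[9, 3, 7, 7, 139]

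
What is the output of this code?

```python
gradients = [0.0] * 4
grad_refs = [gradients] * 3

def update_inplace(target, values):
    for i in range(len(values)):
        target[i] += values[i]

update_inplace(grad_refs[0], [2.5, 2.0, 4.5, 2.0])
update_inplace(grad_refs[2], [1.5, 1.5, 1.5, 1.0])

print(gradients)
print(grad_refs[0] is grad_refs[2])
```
[4.0, 3.5, 6.0, 3.0]
True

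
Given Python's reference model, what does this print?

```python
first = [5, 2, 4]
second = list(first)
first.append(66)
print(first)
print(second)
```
[5, 2, 4, 66]
[5, 2, 4]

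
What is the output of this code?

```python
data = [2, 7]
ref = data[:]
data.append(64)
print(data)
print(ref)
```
[2, 7, 64]
[2, 7]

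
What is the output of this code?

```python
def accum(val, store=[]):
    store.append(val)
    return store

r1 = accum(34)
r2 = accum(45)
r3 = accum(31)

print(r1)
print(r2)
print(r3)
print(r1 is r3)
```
[34, 45, 31]
[34, 45, 31]
[34, 45, 31]
True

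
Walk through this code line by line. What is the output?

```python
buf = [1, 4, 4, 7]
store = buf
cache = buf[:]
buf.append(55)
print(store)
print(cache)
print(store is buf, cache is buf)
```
[1, 4, 4, 7, 55]
[1, 4, 4, 7]
True False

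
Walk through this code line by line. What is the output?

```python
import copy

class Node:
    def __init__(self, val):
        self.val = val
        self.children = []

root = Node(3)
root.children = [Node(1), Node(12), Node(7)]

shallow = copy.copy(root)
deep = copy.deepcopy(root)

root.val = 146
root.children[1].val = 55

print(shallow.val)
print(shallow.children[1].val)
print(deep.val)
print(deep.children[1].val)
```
3
55
3
12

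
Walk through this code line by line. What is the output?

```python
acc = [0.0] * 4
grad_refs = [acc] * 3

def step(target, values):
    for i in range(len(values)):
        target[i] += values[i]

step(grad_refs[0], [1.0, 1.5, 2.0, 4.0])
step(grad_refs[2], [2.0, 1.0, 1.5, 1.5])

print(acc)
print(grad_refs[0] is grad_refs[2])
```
[3.0, 2.5, 3.5, 5.5]
True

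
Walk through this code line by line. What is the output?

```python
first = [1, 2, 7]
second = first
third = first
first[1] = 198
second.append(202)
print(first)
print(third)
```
[1, 198, 7, 202]
[1, 198, 7, 202]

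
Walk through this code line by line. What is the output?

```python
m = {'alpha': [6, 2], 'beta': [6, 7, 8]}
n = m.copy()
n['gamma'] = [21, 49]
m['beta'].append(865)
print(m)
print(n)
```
{'alpha': [6, 2], 'beta': [6, 7, 8, 865]}
{'alpha': [6, 2], 'beta': [6, 7, 8, 865], 'gamma': [21, 49]}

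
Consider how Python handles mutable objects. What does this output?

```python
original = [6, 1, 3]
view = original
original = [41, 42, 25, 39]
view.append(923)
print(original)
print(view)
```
[41, 42, 25, 39]
[6, 1, 3, 923]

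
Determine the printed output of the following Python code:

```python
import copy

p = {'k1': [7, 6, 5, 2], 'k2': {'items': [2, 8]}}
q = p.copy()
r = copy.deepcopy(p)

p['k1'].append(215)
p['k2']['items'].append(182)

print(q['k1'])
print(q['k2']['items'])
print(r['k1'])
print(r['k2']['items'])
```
[7, 6, 5, 2, 215]
[2, 8, 182]
[7, 6, 5, 2]
[2, 8]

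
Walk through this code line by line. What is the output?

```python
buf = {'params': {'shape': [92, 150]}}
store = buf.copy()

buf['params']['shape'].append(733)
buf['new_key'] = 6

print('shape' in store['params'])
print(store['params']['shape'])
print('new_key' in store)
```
True
[92, 150, 733]
False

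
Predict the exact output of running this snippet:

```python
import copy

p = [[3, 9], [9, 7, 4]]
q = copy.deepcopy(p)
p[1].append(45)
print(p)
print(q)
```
[[3, 9], [9, 7, 4, 45]]
[[3, 9], [9, 7, 4]]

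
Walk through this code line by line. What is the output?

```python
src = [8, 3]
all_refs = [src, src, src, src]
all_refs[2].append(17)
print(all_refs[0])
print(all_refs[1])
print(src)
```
[8, 3, 17]
[8, 3, 17]
[8, 3, 17]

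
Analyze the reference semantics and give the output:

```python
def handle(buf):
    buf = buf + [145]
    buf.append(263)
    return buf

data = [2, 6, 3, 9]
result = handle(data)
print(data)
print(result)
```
[2, 6, 3, 9]
[2, 6, 3, 9, 145, 263]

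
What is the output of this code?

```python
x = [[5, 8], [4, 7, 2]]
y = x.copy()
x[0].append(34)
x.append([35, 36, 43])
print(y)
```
[[5, 8, 34], [4, 7, 2]]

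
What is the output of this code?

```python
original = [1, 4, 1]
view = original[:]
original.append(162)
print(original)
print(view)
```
[1, 4, 1, 162]
[1, 4, 1]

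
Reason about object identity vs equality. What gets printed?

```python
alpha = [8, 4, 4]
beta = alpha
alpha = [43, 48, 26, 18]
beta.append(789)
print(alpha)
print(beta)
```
[43, 48, 26, 18]
[8, 4, 4, 789]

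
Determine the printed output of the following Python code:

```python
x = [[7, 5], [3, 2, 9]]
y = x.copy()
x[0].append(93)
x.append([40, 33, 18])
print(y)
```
[[7, 5, 93], [3, 2, 9]]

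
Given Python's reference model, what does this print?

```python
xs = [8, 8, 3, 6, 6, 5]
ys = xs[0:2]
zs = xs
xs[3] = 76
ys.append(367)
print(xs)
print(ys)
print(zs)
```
[8, 8, 3, 76, 6, 5]
[8, 8, 367]
[8, 8, 3, 76, 6, 5]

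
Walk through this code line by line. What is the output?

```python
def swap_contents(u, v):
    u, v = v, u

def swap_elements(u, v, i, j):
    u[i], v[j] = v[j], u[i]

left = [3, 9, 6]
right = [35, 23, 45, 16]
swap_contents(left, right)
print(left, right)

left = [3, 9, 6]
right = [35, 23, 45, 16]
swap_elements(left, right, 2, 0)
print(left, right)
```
[3, 9, 6] [35, 23, 45, 16]
[3, 9, 35] [6, 23, 45, 16]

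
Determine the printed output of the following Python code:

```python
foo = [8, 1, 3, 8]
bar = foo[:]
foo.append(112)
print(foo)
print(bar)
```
[8, 1, 3, 8, 112]
[8, 1, 3, 8]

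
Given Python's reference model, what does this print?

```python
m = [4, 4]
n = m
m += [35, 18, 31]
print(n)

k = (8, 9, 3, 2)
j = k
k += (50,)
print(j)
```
[4, 4, 35, 18, 31]
(8, 9, 3, 2)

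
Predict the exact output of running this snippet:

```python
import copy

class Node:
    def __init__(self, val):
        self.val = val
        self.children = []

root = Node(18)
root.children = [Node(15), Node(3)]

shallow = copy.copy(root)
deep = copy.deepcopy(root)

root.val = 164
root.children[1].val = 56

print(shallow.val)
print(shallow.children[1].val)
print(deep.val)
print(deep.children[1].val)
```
18
56
18
3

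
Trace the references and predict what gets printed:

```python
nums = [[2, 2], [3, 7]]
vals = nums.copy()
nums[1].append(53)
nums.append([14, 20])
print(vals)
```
[[2, 2], [3, 7, 53]]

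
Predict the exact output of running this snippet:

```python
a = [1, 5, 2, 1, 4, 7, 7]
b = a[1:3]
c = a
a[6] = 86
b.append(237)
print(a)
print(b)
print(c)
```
[1, 5, 2, 1, 4, 7, 86]
[5, 2, 237]
[1, 5, 2, 1, 4, 7, 86]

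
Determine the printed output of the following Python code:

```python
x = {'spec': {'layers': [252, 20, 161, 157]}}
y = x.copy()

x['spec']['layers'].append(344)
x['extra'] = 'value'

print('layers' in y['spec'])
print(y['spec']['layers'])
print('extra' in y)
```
True
[252, 20, 161, 157, 344]
False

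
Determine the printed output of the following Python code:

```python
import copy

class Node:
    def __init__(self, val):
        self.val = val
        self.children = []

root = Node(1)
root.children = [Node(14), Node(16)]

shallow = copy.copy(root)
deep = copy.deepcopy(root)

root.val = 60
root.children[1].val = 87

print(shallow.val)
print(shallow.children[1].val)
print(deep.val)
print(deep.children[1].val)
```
1
87
1
16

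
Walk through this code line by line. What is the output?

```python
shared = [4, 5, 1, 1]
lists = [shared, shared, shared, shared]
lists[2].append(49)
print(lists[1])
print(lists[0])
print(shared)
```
[4, 5, 1, 1, 49]
[4, 5, 1, 1, 49]
[4, 5, 1, 1, 49]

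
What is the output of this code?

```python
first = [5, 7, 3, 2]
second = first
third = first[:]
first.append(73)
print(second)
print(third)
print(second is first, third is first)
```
[5, 7, 3, 2, 73]
[5, 7, 3, 2]
True False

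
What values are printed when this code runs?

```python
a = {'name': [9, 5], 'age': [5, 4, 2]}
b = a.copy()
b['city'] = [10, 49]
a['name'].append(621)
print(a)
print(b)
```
{'name': [9, 5, 621], 'age': [5, 4, 2]}
{'name': [9, 5, 621], 'age': [5, 4, 2], 'city': [10, 49]}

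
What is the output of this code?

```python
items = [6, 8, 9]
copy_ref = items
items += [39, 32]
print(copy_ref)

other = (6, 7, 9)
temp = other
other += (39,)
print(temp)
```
[6, 8, 9, 39, 32]
(6, 7, 9)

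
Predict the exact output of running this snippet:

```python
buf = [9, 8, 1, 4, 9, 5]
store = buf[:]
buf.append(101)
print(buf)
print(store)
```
[9, 8, 1, 4, 9, 5, 101]
[9, 8, 1, 4, 9, 5]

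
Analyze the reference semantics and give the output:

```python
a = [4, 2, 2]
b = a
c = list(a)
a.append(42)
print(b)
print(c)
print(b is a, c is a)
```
[4, 2, 2, 42]
[4, 2, 2]
True False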